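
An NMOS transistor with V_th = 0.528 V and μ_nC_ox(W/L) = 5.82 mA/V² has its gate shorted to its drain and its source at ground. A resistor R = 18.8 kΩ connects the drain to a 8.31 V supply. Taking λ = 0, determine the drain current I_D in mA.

With gate tied to drain, V_GS = V_DS ≥ V_GS − V_th, so the device is in saturation.
KCL at the drain: ½ k_n (V_GS − V_th)² = (V_DD − V_GS)/R.
Let x = V_GS − 0.528. Then 54.7 x² + x − 7.782 = 0, giving x = 0.368 V (positive root), so V_GS = 0.896 V.
I_D = (V_DD − V_GS)/R = (8.31 − 0.896) / 18.8 = 0.394 mA.

I_D = 0.394 mA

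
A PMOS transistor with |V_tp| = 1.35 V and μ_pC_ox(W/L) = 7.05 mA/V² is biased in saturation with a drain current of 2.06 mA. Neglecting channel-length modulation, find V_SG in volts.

In saturation I_D = ½ k_p (V_SG − |V_tp|)², so V_SG − |V_tp| = √(2 I_D / k_p) = √(2 × 2.06 / 7.05) = 0.764 V.
V_SG = 1.35 + 0.764 = 2.11 V.

V_SG = 2.11 V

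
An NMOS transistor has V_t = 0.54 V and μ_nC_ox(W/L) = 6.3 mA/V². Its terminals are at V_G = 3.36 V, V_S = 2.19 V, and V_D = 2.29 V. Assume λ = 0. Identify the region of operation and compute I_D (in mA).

Triode; I_D = 0.365 mA

V_GS = V_G − V_S = 3.36 − 2.19 = 1.17 V; V_DS = V_D − V_S = 2.29 − 2.19 = 0.1 V.
V_ov = V_GS − V_t = 1.17 − 0.54 = 0.63 V.
Since V_DS = 0.1 V < V_ov = 0.63 V, the device is in the triode region.
I_D = k_n [V_ov · V_DS − ½ V_DS²] = 6.3 × [0.63 × 0.1 − 0.5 × 0.1²] = 0.365 mA.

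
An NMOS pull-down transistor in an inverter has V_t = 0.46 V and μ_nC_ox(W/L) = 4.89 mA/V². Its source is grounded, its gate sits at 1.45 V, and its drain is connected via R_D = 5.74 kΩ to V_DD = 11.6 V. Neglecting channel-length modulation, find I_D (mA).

I_D = 1.92 mA

V_GS = V_G = 1.45 V, so V_ov = 1.45 − 0.46 = 0.99 V.
Assume saturation: I_D = ½ k_n V_ov² = 0.5 × 4.89 × 0.99² = 2.4 mA, giving V_DS = V_DD − I_D R_D = 11.6 − 2.4 × 5.74 = -2.16 V.
But -2.16 V < V_ov = 0.99 V, so the device is actually in triode.
In triode I_D = k_n[V_ov V_DS − ½ V_DS²] and I_D = (V_DD − V_DS)/R_D. Equating: 14 V_DS² − 28.79 V_DS + 11.6 = 0, giving V_DS = 0.551 V (the root below V_ov).
I_D = (11.6 − 0.551) / 5.74 = 1.92 mA.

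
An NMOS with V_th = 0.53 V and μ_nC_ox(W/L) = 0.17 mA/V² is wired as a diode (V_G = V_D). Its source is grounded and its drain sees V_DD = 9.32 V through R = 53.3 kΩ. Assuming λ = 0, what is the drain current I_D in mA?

I_D = 0.141 mA

With gate tied to drain, V_GS = V_DS ≥ V_GS − V_th, so the device is in saturation.
KCL at the drain: ½ k_n (V_GS − V_th)² = (V_DD − V_GS)/R.
Let x = V_GS − 0.53. Then 4.53 x² + x − 8.79 = 0, giving x = 1.29 V (positive root), so V_GS = 1.82 V.
I_D = (V_DD − V_GS)/R = (9.32 − 1.82) / 53.3 = 0.141 mA.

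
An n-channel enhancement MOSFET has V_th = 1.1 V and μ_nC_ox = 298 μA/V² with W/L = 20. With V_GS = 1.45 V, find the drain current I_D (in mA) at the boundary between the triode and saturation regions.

At the boundary V_DS = V_ov = V_GS − V_th = 1.45 − 1.1 = 0.35 V.
k_n = μ_nC_ox · (W/L) = 5.96 mA/V².
I_D = ½ k_n V_ov² = 0.5 × 5.96 × 0.35² = 0.365 mA.

I_D = 0.365 mA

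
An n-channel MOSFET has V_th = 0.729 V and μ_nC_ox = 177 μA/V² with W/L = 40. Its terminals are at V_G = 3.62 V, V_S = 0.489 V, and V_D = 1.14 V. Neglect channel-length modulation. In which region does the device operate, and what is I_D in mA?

V_GS = V_G − V_S = 3.62 − 0.489 = 3.13 V; V_DS = V_D − V_S = 1.14 − 0.489 = 0.651 V.
k_n = μ_nC_ox · (W/L) = 7.08 mA/V².
V_ov = V_GS − V_th = 3.13 − 0.729 = 2.4 V.
Since V_DS = 0.651 V < V_ov = 2.4 V, the device is in the triode region.
I_D = k_n [V_ov · V_DS − ½ V_DS²] = 7.08 × [2.4 × 0.651 − 0.5 × 0.651²] = 9.57 mA.

Triode; I_D = 9.57 mA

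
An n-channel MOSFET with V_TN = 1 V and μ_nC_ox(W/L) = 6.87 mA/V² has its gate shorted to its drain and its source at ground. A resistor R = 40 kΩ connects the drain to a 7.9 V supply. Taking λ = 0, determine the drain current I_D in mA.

With gate tied to drain, V_GS = V_DS ≥ V_GS − V_TN, so the device is in saturation.
KCL at the drain: ½ k_n (V_GS − V_TN)² = (V_DD − V_GS)/R.
Let x = V_GS − 1. Then 137 x² + x − 6.9 = 0, giving x = 0.22 V (positive root), so V_GS = 1.22 V.
I_D = (V_DD − V_GS)/R = (7.9 − 1.22) / 40 = 0.167 mA.

I_D = 0.167 mA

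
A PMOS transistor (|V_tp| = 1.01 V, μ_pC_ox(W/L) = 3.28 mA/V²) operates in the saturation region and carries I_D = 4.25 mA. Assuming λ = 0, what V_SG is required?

In saturation I_D = ½ k_p (V_SG − |V_tp|)², so V_SG − |V_tp| = √(2 I_D / k_p) = √(2 × 4.25 / 3.28) = 1.61 V.
V_SG = 1.01 + 1.61 = 2.62 V.

V_SG = 2.62 V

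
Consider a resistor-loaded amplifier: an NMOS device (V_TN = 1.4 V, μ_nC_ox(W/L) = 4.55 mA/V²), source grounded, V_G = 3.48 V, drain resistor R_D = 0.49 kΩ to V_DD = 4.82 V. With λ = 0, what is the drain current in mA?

I_D = 7.61 mA

V_GS = V_G = 3.48 V, so V_ov = 3.48 − 1.4 = 2.08 V.
Assume saturation: I_D = ½ k_n V_ov² = 0.5 × 4.55 × 2.08² = 9.84 mA, giving V_DS = V_DD − I_D R_D = 4.82 − 9.84 × 0.49 = -0.00285 V.
But -0.00285 V < V_ov = 2.08 V, so the device is actually in triode.
In triode I_D = k_n[V_ov V_DS − ½ V_DS²] and I_D = (V_DD − V_DS)/R_D. Equating: 1.11 V_DS² − 5.637 V_DS + 4.82 = 0, giving V_DS = 1.09 V (the root below V_ov).
I_D = (4.82 − 1.09) / 0.49 = 7.61 mA.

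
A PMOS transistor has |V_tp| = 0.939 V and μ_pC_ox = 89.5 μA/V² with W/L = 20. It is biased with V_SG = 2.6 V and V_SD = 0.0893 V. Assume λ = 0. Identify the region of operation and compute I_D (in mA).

k_p = μ_pC_ox · (W/L) = 1.79 mA/V².
V_ov = V_SG − |V_tp| = 2.6 − 0.939 = 1.66 V.
Since V_SD = 0.0893 V < V_ov = 1.66 V, the device is in the triode region.
I_D = k_p [V_ov · V_SD − ½ V_SD²] = 1.79 × [1.66 × 0.0893 − 0.5 × 0.0893²] = 0.258 mA.

Triode; I_D = 0.258 mA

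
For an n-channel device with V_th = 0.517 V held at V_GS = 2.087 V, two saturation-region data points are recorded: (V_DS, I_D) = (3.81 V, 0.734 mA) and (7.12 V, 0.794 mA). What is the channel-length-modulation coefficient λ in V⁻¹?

With V_GS fixed, I_D ∝ (1 + λ V_DS) in saturation, so I_D2/I_D1 = (1 + λ V_DS2)/(1 + λ V_DS1).
0.794/0.734 = 1.082 = (1 + 7.12 λ)/(1 + 3.81 λ).
Solving: λ (I_D1 V_DS2 − I_D2 V_DS1) = I_D2 − I_D1, so λ = (0.794 − 0.734) / (0.734 × 7.12 − 0.794 × 3.81) = 0.06 / 2.2 = 0.0273 V⁻¹.

λ = 0.0273 V⁻¹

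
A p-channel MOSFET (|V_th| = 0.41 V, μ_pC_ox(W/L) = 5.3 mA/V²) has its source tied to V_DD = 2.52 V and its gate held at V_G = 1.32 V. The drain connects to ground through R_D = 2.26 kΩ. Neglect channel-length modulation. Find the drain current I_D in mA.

V_SG = V_DD − V_G = 2.52 − 1.32 = 1.2 V, so V_ov = 1.2 − 0.41 = 0.79 V.
Assume saturation: I_D = ½ k_p V_ov² = 0.5 × 5.3 × 0.79² = 1.65 mA, giving V_SD = V_DD − I_D R_D = 2.52 − 1.65 × 2.26 = -1.22 V.
But -1.22 V < V_ov = 0.79 V, so the device is actually in triode.
In triode I_D = k_p[V_ov V_SD − ½ V_SD²] and I_D = (V_DD − V_SD)/R_D. Equating: 5.99 V_SD² − 10.46 V_SD + 2.52 = 0, giving V_SD = 0.289 V (the root below V_ov).
I_D = (2.52 − 0.289) / 2.26 = 0.987 mA.

I_D = 0.987 mA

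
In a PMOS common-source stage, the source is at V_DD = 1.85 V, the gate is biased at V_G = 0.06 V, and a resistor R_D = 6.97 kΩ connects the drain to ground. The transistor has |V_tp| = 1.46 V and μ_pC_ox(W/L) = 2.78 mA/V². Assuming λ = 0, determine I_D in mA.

I_D = 0.151 mA

V_SG = V_DD − V_G = 1.85 − 0.06 = 1.79 V, so V_ov = 1.79 − 1.46 = 0.33 V.
Assume saturation: I_D = ½ k_p V_ov² = 0.5 × 2.78 × 0.33² = 0.151 mA, giving V_SD = V_DD − I_D R_D = 1.85 − 0.151 × 6.97 = 0.795 V.
V_SD = 0.795 V ≥ V_ov = 0.33 V, confirming saturation.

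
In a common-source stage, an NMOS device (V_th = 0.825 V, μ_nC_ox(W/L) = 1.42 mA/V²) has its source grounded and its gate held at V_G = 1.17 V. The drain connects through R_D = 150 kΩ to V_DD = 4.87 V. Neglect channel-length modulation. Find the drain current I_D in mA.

I_D = 0.0320 mA

V_GS = V_G = 1.17 V, so V_ov = 1.17 − 0.825 = 0.345 V.
Assume saturation: I_D = ½ k_n V_ov² = 0.5 × 1.42 × 0.345² = 0.0845 mA, giving V_DS = V_DD − I_D R_D = 4.87 − 0.0845 × 150 = -7.81 V.
But -7.81 V < V_ov = 0.345 V, so the device is actually in triode.
In triode I_D = k_n[V_ov V_DS − ½ V_DS²] and I_D = (V_DD − V_DS)/R_D. Equating: 106 V_DS² − 74.48 V_DS + 4.87 = 0, giving V_DS = 0.073 V (the root below V_ov).
I_D = (4.87 − 0.073) / 150 = 0.032 mA.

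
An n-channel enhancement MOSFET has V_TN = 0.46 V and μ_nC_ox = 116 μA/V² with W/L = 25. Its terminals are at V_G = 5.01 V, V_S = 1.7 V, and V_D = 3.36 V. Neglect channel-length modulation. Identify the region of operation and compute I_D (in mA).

V_GS = V_G − V_S = 5.01 − 1.7 = 3.31 V; V_DS = V_D − V_S = 3.36 − 1.7 = 1.66 V.
k_n = μ_nC_ox · (W/L) = 2.9 mA/V².
V_ov = V_GS − V_TN = 3.31 − 0.46 = 2.85 V.
Since V_DS = 1.66 V < V_ov = 2.85 V, the device is in the triode region.
I_D = k_n [V_ov · V_DS − ½ V_DS²] = 2.9 × [2.85 × 1.66 − 0.5 × 1.66²] = 9.72 mA.

Triode; I_D = 9.72 mA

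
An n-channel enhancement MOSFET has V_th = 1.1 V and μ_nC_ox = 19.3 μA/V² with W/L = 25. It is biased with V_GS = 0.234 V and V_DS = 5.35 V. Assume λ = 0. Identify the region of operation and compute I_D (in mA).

Cutoff; I_D = 0 mA

V_GS = 0.234 V < V_th = 1.1 V, so the transistor is in cutoff.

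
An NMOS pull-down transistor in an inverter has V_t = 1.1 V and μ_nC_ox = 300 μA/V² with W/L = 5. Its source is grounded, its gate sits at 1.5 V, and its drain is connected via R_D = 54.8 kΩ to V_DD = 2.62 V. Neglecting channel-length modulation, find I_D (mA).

I_D = 0.0462 mA

V_GS = V_G = 1.5 V, so V_ov = 1.5 − 1.1 = 0.4 V.
k_n = μ_nC_ox · (W/L) = 1.5 mA/V².
Assume saturation: I_D = ½ k_n V_ov² = 0.5 × 1.5 × 0.4² = 0.12 mA, giving V_DS = V_DD − I_D R_D = 2.62 − 0.12 × 54.8 = -3.96 V.
But -3.96 V < V_ov = 0.4 V, so the device is actually in triode.
In triode I_D = k_n[V_ov V_DS − ½ V_DS²] and I_D = (V_DD − V_DS)/R_D. Equating: 41.1 V_DS² − 33.88 V_DS + 2.62 = 0, giving V_DS = 0.0864 V (the root below V_ov).
I_D = (2.62 − 0.0864) / 54.8 = 0.0462 mA.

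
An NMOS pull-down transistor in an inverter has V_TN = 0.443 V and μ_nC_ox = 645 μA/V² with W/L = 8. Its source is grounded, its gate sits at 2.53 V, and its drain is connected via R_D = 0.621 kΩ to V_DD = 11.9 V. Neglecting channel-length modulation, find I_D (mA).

V_GS = V_G = 2.53 V, so V_ov = 2.53 − 0.443 = 2.09 V.
k_n = μ_nC_ox · (W/L) = 5.16 mA/V².
Assume saturation: I_D = ½ k_n V_ov² = 0.5 × 5.16 × 2.09² = 11.2 mA, giving V_DS = V_DD − I_D R_D = 11.9 − 11.2 × 0.621 = 4.92 V.
V_DS = 4.92 V ≥ V_ov = 2.09 V, confirming saturation.

I_D = 11.2 mA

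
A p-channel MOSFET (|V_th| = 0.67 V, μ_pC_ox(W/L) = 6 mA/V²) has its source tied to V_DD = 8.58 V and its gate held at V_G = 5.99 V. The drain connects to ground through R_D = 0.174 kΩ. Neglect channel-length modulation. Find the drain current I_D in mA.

I_D = 11.1 mA

V_SG = V_DD − V_G = 8.58 − 5.99 = 2.59 V, so V_ov = 2.59 − 0.67 = 1.92 V.
Assume saturation: I_D = ½ k_p V_ov² = 0.5 × 6 × 1.92² = 11.1 mA, giving V_SD = V_DD − I_D R_D = 8.58 − 11.1 × 0.174 = 6.66 V.
V_SD = 6.66 V ≥ V_ov = 1.92 V, confirming saturation.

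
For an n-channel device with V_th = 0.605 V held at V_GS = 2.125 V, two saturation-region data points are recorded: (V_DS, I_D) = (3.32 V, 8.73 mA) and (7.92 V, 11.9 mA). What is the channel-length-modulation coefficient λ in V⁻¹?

With V_GS fixed, I_D ∝ (1 + λ V_DS) in saturation, so I_D2/I_D1 = (1 + λ V_DS2)/(1 + λ V_DS1).
11.9/8.73 = 1.363 = (1 + 7.92 λ)/(1 + 3.32 λ).
Solving: λ (I_D1 V_DS2 − I_D2 V_DS1) = I_D2 − I_D1, so λ = (11.9 − 8.73) / (8.73 × 7.92 − 11.9 × 3.32) = 3.17 / 29.6 = 0.107 V⁻¹.

λ = 0.107 V⁻¹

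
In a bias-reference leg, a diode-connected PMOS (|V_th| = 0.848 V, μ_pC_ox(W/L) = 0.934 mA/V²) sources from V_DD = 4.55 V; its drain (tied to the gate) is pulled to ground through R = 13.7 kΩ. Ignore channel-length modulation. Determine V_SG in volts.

V_SG = 1.53 V

With gate tied to drain, V_SG = V_SD ≥ V_SG − |V_th|, so the device is in saturation.
KCL at the drain: ½ k_p (V_SG − |V_th|)² = (V_DD − V_SG)/R.
Let x = V_SG − 0.848. Then 6.4 x² + x − 3.702 = 0, giving x = 0.687 V (positive root), so V_SG = 1.53 V.
I_D = (V_DD − V_SG)/R = (4.55 − 1.53) / 13.7 = 0.22 mA.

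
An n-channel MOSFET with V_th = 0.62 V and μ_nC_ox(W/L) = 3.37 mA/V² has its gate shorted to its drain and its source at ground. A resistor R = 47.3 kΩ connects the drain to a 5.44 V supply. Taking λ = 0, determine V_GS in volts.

With gate tied to drain, V_GS = V_DS ≥ V_GS − V_th, so the device is in saturation.
KCL at the drain: ½ k_n (V_GS − V_th)² = (V_DD − V_GS)/R.
Let x = V_GS − 0.62. Then 79.7 x² + x − 4.82 = 0, giving x = 0.24 V (positive root), so V_GS = 0.86 V.
I_D = (V_DD − V_GS)/R = (5.44 − 0.86) / 47.3 = 0.0968 mA.

V_GS = 0.860 V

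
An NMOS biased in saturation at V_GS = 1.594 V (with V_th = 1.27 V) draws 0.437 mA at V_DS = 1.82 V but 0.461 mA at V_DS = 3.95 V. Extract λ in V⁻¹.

With V_GS fixed, I_D ∝ (1 + λ V_DS) in saturation, so I_D2/I_D1 = (1 + λ V_DS2)/(1 + λ V_DS1).
0.461/0.437 = 1.055 = (1 + 3.95 λ)/(1 + 1.82 λ).
Solving: λ (I_D1 V_DS2 − I_D2 V_DS1) = I_D2 − I_D1, so λ = (0.461 − 0.437) / (0.437 × 3.95 − 0.461 × 1.82) = 0.024 / 0.887 = 0.0271 V⁻¹.

λ = 0.0271 V⁻¹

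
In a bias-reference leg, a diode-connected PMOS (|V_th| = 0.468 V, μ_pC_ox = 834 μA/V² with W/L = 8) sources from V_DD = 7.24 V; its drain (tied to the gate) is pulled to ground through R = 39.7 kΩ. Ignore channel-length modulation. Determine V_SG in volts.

V_SG = 0.690 V

With gate tied to drain, V_SG = V_SD ≥ V_SG − |V_th|, so the device is in saturation.
k_p = μ_pC_ox · (W/L) = 6.672 mA/V².
KCL at the drain: ½ k_p (V_SG − |V_th|)² = (V_DD − V_SG)/R.
Let x = V_SG − 0.468. Then 132 x² + x − 6.772 = 0, giving x = 0.222 V (positive root), so V_SG = 0.69 V.
I_D = (V_DD − V_SG)/R = (7.24 − 0.69) / 39.7 = 0.165 mA.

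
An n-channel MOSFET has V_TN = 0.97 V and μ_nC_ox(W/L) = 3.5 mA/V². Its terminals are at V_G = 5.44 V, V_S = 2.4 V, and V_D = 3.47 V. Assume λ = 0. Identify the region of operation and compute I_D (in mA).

V_GS = V_G − V_S = 5.44 − 2.4 = 3.04 V; V_DS = V_D − V_S = 3.47 − 2.4 = 1.07 V.
V_ov = V_GS − V_TN = 3.04 − 0.97 = 2.07 V.
Since V_DS = 1.07 V < V_ov = 2.07 V, the device is in the triode region.
I_D = k_n [V_ov · V_DS − ½ V_DS²] = 3.5 × [2.07 × 1.07 − 0.5 × 1.07²] = 5.75 mA.

Triode; I_D = 5.75 mA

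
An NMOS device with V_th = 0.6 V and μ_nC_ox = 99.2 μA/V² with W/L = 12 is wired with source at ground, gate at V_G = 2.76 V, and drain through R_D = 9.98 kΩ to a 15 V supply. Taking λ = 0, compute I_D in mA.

V_GS = V_G = 2.76 V, so V_ov = 2.76 − 0.6 = 2.16 V.
k_n = μ_nC_ox · (W/L) = 1.19 mA/V².
Assume saturation: I_D = ½ k_n V_ov² = 0.5 × 1.19 × 2.16² = 2.78 mA, giving V_DS = V_DD − I_D R_D = 15 − 2.78 × 9.98 = -12.7 V.
But -12.7 V < V_ov = 2.16 V, so the device is actually in triode.
In triode I_D = k_n[V_ov V_DS − ½ V_DS²] and I_D = (V_DD − V_DS)/R_D. Equating: 5.94 V_DS² − 26.66 V_DS + 15 = 0, giving V_DS = 0.66 V (the root below V_ov).
I_D = (15 − 0.66) / 9.98 = 1.44 mA.

I_D = 1.44 mA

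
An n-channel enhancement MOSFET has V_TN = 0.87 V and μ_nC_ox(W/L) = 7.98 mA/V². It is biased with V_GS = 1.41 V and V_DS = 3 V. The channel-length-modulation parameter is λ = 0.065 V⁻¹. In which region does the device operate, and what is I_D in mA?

Saturation; I_D = 1.39 mA

V_ov = V_GS − V_TN = 1.41 − 0.87 = 0.54 V.
Since V_DS = 3 V ≥ V_ov = 0.54 V, the device is in saturation.
I_D = ½ k_n V_ov² (1 + λ V_DS) = 0.5 × 7.98 × 0.54² × (1 + 0.065 × 3) = 1.39 mA.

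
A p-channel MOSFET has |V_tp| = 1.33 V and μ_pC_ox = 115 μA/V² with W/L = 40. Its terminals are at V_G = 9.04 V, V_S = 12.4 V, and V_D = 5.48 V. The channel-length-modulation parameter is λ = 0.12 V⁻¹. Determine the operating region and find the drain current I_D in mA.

Saturation; I_D = 17.3 mA

V_SG = V_S − V_G = 12.4 − 9.04 = 3.36 V; V_SD = V_S − V_D = 12.4 − 5.48 = 6.92 V.
k_p = μ_pC_ox · (W/L) = 4.6 mA/V².
V_ov = V_SG − |V_tp| = 3.36 − 1.33 = 2.03 V.
Since V_SD = 6.92 V ≥ V_ov = 2.03 V, the device is in saturation.
I_D = ½ k_p V_ov² (1 + λ V_SD) = 0.5 × 4.6 × 2.03² × (1 + 0.12 × 6.92) = 17.3 mA.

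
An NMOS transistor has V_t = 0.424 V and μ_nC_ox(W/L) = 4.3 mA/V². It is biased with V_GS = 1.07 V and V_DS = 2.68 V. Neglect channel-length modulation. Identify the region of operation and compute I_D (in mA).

V_ov = V_GS − V_t = 1.07 − 0.424 = 0.646 V.
Since V_DS = 2.68 V ≥ V_ov = 0.646 V, the device is in saturation.
I_D = ½ k_n V_ov² = 0.5 × 4.3 × 0.646² = 0.897 mA.

Saturation; I_D = 0.897 mA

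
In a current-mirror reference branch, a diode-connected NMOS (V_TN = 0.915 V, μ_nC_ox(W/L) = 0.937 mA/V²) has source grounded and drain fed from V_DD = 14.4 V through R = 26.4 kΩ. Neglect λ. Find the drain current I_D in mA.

I_D = 0.473 mA

With gate tied to drain, V_GS = V_DS ≥ V_GS − V_TN, so the device is in saturation.
KCL at the drain: ½ k_n (V_GS − V_TN)² = (V_DD − V_GS)/R.
Let x = V_GS − 0.915. Then 12.4 x² + x − 13.48 = 0, giving x = 1 V (positive root), so V_GS = 1.92 V.
I_D = (V_DD − V_GS)/R = (14.4 − 1.92) / 26.4 = 0.473 mA.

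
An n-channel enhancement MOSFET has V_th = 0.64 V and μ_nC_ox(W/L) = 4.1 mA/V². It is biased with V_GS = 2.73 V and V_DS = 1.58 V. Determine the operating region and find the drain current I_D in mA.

V_ov = V_GS − V_th = 2.73 − 0.64 = 2.09 V.
Since V_DS = 1.58 V < V_ov = 2.09 V, the device is in the triode region.
I_D = k_n [V_ov · V_DS − ½ V_DS²] = 4.1 × [2.09 × 1.58 − 0.5 × 1.58²] = 8.42 mA.

Triode; I_D = 8.42 mA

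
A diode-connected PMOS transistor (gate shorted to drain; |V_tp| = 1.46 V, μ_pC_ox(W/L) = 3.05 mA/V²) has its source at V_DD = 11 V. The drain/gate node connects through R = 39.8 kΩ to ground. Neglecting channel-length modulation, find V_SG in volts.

With gate tied to drain, V_SG = V_SD ≥ V_SG − |V_tp|, so the device is in saturation.
KCL at the drain: ½ k_p (V_SG − |V_tp|)² = (V_DD − V_SG)/R.
Let x = V_SG − 1.46. Then 60.7 x² + x − 9.54 = 0, giving x = 0.388 V (positive root), so V_SG = 1.85 V.
I_D = (V_DD − V_SG)/R = (11 − 1.85) / 39.8 = 0.23 mA.

V_SG = 1.85 V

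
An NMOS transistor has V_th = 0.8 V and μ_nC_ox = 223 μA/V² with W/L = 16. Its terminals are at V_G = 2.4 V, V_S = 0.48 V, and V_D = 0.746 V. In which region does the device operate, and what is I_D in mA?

Triode; I_D = 0.937 mA

V_GS = V_G − V_S = 2.4 − 0.48 = 1.92 V; V_DS = V_D − V_S = 0.746 − 0.48 = 0.266 V.
k_n = μ_nC_ox · (W/L) = 3.568 mA/V².
V_ov = V_GS − V_th = 1.92 − 0.8 = 1.12 V.
Since V_DS = 0.266 V < V_ov = 1.12 V, the device is in the triode region.
I_D = k_n [V_ov · V_DS − ½ V_DS²] = 3.568 × [1.12 × 0.266 − 0.5 × 0.266²] = 0.937 mA.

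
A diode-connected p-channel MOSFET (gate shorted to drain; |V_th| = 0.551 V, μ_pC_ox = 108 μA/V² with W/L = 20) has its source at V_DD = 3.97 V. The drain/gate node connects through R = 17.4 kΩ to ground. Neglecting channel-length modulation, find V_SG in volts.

With gate tied to drain, V_SG = V_SD ≥ V_SG − |V_th|, so the device is in saturation.
k_p = μ_pC_ox · (W/L) = 2.16 mA/V².
KCL at the drain: ½ k_p (V_SG − |V_th|)² = (V_DD − V_SG)/R.
Let x = V_SG − 0.551. Then 18.8 x² + x − 3.419 = 0, giving x = 0.401 V (positive root), so V_SG = 0.952 V.
I_D = (V_DD − V_SG)/R = (3.97 − 0.952) / 17.4 = 0.173 mA.

V_SG = 0.952 V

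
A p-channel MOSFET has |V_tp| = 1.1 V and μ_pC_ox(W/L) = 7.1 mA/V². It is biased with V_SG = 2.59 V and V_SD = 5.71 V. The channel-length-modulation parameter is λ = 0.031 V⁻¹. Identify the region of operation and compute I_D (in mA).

V_ov = V_SG − |V_tp| = 2.59 − 1.1 = 1.49 V.
Since V_SD = 5.71 V ≥ V_ov = 1.49 V, the device is in saturation.
I_D = ½ k_p V_ov² (1 + λ V_SD) = 0.5 × 7.1 × 1.49² × (1 + 0.031 × 5.71) = 9.28 mA.

Saturation; I_D = 9.28 mA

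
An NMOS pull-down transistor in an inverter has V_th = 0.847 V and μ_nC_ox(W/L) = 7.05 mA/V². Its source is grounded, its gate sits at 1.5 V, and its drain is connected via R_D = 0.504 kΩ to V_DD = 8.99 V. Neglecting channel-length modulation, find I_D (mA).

I_D = 1.50 mA

V_GS = V_G = 1.5 V, so V_ov = 1.5 − 0.847 = 0.653 V.
Assume saturation: I_D = ½ k_n V_ov² = 0.5 × 7.05 × 0.653² = 1.5 mA, giving V_DS = V_DD − I_D R_D = 8.99 − 1.5 × 0.504 = 8.23 V.
V_DS = 8.23 V ≥ V_ov = 0.653 V, confirming saturation.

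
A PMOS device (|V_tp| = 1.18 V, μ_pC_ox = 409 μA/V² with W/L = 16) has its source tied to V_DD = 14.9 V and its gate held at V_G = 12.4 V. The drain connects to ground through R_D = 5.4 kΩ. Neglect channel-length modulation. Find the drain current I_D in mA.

V_SG = V_DD − V_G = 14.9 − 12.4 = 2.5 V, so V_ov = 2.5 − 1.18 = 1.32 V.
k_p = μ_pC_ox · (W/L) = 6.544 mA/V².
Assume saturation: I_D = ½ k_p V_ov² = 0.5 × 6.544 × 1.32² = 5.7 mA, giving V_SD = V_DD − I_D R_D = 14.9 − 5.7 × 5.4 = -15.9 V.
But -15.9 V < V_ov = 1.32 V, so the device is actually in triode.
In triode I_D = k_p[V_ov V_SD − ½ V_SD²] and I_D = (V_DD − V_SD)/R_D. Equating: 17.7 V_SD² − 47.65 V_SD + 14.9 = 0, giving V_SD = 0.361 V (the root below V_ov).
I_D = (14.9 − 0.361) / 5.4 = 2.69 mA.

I_D = 2.69 mA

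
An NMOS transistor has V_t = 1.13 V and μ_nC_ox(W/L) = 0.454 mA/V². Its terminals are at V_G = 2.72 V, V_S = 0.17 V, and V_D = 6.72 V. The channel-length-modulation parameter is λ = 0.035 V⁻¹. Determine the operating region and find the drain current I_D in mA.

Saturation; I_D = 0.563 mA

V_GS = V_G − V_S = 2.72 − 0.17 = 2.55 V; V_DS = V_D − V_S = 6.72 − 0.17 = 6.55 V.
V_ov = V_GS − V_t = 2.55 − 1.13 = 1.42 V.
Since V_DS = 6.55 V ≥ V_ov = 1.42 V, the device is in saturation.
I_D = ½ k_n V_ov² (1 + λ V_DS) = 0.5 × 0.454 × 1.42² × (1 + 0.035 × 6.55) = 0.563 mA.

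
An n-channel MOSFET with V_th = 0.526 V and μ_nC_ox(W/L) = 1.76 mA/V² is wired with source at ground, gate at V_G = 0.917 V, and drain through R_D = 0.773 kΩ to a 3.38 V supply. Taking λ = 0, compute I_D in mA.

V_GS = V_G = 0.917 V, so V_ov = 0.917 − 0.526 = 0.391 V.
Assume saturation: I_D = ½ k_n V_ov² = 0.5 × 1.76 × 0.391² = 0.135 mA, giving V_DS = V_DD − I_D R_D = 3.38 − 0.135 × 0.773 = 3.28 V.
V_DS = 3.28 V ≥ V_ov = 0.391 V, confirming saturation.

I_D = 0.135 mA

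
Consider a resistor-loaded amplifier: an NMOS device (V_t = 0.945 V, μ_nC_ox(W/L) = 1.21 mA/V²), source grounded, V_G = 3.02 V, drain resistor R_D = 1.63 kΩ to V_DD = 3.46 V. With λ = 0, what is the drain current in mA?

V_GS = V_G = 3.02 V, so V_ov = 3.02 − 0.945 = 2.08 V.
Assume saturation: I_D = ½ k_n V_ov² = 0.5 × 1.21 × 2.08² = 2.6 mA, giving V_DS = V_DD − I_D R_D = 3.46 − 2.6 × 1.63 = -0.786 V.
But -0.786 V < V_ov = 2.08 V, so the device is actually in triode.
In triode I_D = k_n[V_ov V_DS − ½ V_DS²] and I_D = (V_DD − V_DS)/R_D. Equating: 0.986 V_DS² − 5.093 V_DS + 3.46 = 0, giving V_DS = 0.805 V (the root below V_ov).
I_D = (3.46 − 0.805) / 1.63 = 1.63 mA.

I_D = 1.63 mA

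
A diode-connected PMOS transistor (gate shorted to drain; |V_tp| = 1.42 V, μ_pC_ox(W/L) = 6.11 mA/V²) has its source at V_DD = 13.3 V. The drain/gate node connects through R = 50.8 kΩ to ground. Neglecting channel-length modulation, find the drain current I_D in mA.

I_D = 0.228 mA

With gate tied to drain, V_SG = V_SD ≥ V_SG − |V_tp|, so the device is in saturation.
KCL at the drain: ½ k_p (V_SG − |V_tp|)² = (V_DD − V_SG)/R.
Let x = V_SG − 1.42. Then 155 x² + x − 11.88 = 0, giving x = 0.273 V (positive root), so V_SG = 1.69 V.
I_D = (V_DD − V_SG)/R = (13.3 − 1.69) / 50.8 = 0.228 mA.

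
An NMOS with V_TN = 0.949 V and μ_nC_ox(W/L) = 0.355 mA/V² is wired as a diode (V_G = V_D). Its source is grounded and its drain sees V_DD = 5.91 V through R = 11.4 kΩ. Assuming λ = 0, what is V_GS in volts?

V_GS = 2.29 V

With gate tied to drain, V_GS = V_DS ≥ V_GS − V_TN, so the device is in saturation.
KCL at the drain: ½ k_n (V_GS − V_TN)² = (V_DD − V_GS)/R.
Let x = V_GS − 0.949. Then 2.02 x² + x − 4.961 = 0, giving x = 1.34 V (positive root), so V_GS = 2.29 V.
I_D = (V_DD − V_GS)/R = (5.91 − 2.29) / 11.4 = 0.318 mA.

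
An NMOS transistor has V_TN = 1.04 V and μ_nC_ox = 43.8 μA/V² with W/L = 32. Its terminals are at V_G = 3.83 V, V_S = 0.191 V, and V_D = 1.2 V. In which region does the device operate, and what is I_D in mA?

V_GS = V_G − V_S = 3.83 − 0.191 = 3.64 V; V_DS = V_D − V_S = 1.2 − 0.191 = 1.01 V.
k_n = μ_nC_ox · (W/L) = 1.402 mA/V².
V_ov = V_GS − V_TN = 3.64 − 1.04 = 2.6 V.
Since V_DS = 1.01 V < V_ov = 2.6 V, the device is in the triode region.
I_D = k_n [V_ov · V_DS − ½ V_DS²] = 1.402 × [2.6 × 1.01 − 0.5 × 1.01²] = 2.96 mA.

Triode; I_D = 2.96 mA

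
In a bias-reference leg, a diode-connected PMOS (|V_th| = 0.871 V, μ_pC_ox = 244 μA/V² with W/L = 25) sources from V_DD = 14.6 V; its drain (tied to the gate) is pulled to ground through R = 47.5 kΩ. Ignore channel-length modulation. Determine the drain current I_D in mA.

I_D = 0.283 mA

With gate tied to drain, V_SG = V_SD ≥ V_SG − |V_th|, so the device is in saturation.
k_p = μ_pC_ox · (W/L) = 6.1 mA/V².
KCL at the drain: ½ k_p (V_SG − |V_th|)² = (V_DD − V_SG)/R.
Let x = V_SG − 0.871. Then 145 x² + x − 13.73 = 0, giving x = 0.304 V (positive root), so V_SG = 1.18 V.
I_D = (V_DD − V_SG)/R = (14.6 − 1.18) / 47.5 = 0.283 mA.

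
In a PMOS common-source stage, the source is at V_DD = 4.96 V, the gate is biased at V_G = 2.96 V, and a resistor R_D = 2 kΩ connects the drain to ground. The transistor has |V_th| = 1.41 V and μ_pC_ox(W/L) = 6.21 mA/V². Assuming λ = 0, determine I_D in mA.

I_D = 1.08 mA

V_SG = V_DD − V_G = 4.96 − 2.96 = 2 V, so V_ov = 2 − 1.41 = 0.59 V.
Assume saturation: I_D = ½ k_p V_ov² = 0.5 × 6.21 × 0.59² = 1.08 mA, giving V_SD = V_DD − I_D R_D = 4.96 − 1.08 × 2 = 2.8 V.
V_SD = 2.8 V ≥ V_ov = 0.59 V, confirming saturation.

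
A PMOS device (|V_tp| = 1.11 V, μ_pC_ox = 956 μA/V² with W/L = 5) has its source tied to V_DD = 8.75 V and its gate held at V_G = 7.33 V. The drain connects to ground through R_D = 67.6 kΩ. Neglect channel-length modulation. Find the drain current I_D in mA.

V_SG = V_DD − V_G = 8.75 − 7.33 = 1.42 V, so V_ov = 1.42 − 1.11 = 0.31 V.
k_p = μ_pC_ox · (W/L) = 4.78 mA/V².
Assume saturation: I_D = ½ k_p V_ov² = 0.5 × 4.78 × 0.31² = 0.23 mA, giving V_SD = V_DD − I_D R_D = 8.75 − 0.23 × 67.6 = -6.78 V.
But -6.78 V < V_ov = 0.31 V, so the device is actually in triode.
In triode I_D = k_p[V_ov V_SD − ½ V_SD²] and I_D = (V_DD − V_SD)/R_D. Equating: 162 V_SD² − 101.2 V_SD + 8.75 = 0, giving V_SD = 0.104 V (the root below V_ov).
I_D = (8.75 − 0.104) / 67.6 = 0.128 mA.

I_D = 0.128 mA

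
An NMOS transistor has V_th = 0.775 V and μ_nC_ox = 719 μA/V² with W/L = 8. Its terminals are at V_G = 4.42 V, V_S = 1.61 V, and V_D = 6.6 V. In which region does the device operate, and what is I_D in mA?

Saturation; I_D = 11.9 mA

V_GS = V_G − V_S = 4.42 − 1.61 = 2.81 V; V_DS = V_D − V_S = 6.6 − 1.61 = 4.99 V.
k_n = μ_nC_ox · (W/L) = 5.752 mA/V².
V_ov = V_GS − V_th = 2.81 − 0.775 = 2.03 V.
Since V_DS = 4.99 V ≥ V_ov = 2.03 V, the device is in saturation.
I_D = ½ k_n V_ov² = 0.5 × 5.752 × 2.03² = 11.9 mA.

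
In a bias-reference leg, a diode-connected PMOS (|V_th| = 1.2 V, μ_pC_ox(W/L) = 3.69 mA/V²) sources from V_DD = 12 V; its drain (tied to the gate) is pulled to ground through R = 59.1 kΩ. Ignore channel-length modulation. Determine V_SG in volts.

With gate tied to drain, V_SG = V_SD ≥ V_SG − |V_th|, so the device is in saturation.
KCL at the drain: ½ k_p (V_SG − |V_th|)² = (V_DD − V_SG)/R.
Let x = V_SG − 1.2. Then 109 x² + x − 10.8 = 0, giving x = 0.31 V (positive root), so V_SG = 1.51 V.
I_D = (V_DD − V_SG)/R = (12 − 1.51) / 59.1 = 0.177 mA.

V_SG = 1.51 V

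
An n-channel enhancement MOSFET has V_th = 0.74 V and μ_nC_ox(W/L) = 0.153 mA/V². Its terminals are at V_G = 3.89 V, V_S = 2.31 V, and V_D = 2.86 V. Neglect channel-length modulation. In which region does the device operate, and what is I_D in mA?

Triode; I_D = 0.0475 mA

V_GS = V_G − V_S = 3.89 − 2.31 = 1.58 V; V_DS = V_D − V_S = 2.86 − 2.31 = 0.55 V.
V_ov = V_GS − V_th = 1.58 − 0.74 = 0.84 V.
Since V_DS = 0.55 V < V_ov = 0.84 V, the device is in the triode region.
I_D = k_n [V_ov · V_DS − ½ V_DS²] = 0.153 × [0.84 × 0.55 − 0.5 × 0.55²] = 0.0475 mA.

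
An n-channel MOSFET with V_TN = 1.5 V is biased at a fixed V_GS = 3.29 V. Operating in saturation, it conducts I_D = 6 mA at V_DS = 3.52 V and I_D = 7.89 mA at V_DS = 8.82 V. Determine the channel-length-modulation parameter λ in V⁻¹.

λ = 0.0752 V⁻¹

With V_GS fixed, I_D ∝ (1 + λ V_DS) in saturation, so I_D2/I_D1 = (1 + λ V_DS2)/(1 + λ V_DS1).
7.89/6 = 1.315 = (1 + 8.82 λ)/(1 + 3.52 λ).
Solving: λ (I_D1 V_DS2 − I_D2 V_DS1) = I_D2 − I_D1, so λ = (7.89 − 6) / (6 × 8.82 − 7.89 × 3.52) = 1.89 / 25.1 = 0.0752 V⁻¹.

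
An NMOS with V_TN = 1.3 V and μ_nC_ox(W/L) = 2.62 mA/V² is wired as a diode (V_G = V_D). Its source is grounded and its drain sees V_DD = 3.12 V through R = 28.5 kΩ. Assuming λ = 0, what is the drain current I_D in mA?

I_D = 0.0566 mA

With gate tied to drain, V_GS = V_DS ≥ V_GS − V_TN, so the device is in saturation.
KCL at the drain: ½ k_n (V_GS − V_TN)² = (V_DD − V_GS)/R.
Let x = V_GS − 1.3. Then 37.3 x² + x − 1.82 = 0, giving x = 0.208 V (positive root), so V_GS = 1.51 V.
I_D = (V_DD − V_GS)/R = (3.12 − 1.51) / 28.5 = 0.0566 mA.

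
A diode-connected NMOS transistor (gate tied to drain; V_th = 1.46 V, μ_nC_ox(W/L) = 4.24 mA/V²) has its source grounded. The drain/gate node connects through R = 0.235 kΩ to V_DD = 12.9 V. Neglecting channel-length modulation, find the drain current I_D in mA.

I_D = 32.1 mA

With gate tied to drain, V_GS = V_DS ≥ V_GS − V_th, so the device is in saturation.
KCL at the drain: ½ k_n (V_GS − V_th)² = (V_DD − V_GS)/R.
Let x = V_GS − 1.46. Then 0.498 x² + x − 11.44 = 0, giving x = 3.89 V (positive root), so V_GS = 5.35 V.
I_D = (V_DD − V_GS)/R = (12.9 − 5.35) / 0.235 = 32.1 mA.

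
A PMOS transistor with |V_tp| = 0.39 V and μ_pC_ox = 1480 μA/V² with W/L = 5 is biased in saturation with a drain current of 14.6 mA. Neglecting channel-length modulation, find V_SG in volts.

k_p = μ_pC_ox · (W/L) = 7.4 mA/V².
In saturation I_D = ½ k_p (V_SG − |V_tp|)², so V_SG − |V_tp| = √(2 I_D / k_p) = √(2 × 14.6 / 7.4) = 1.99 V.
V_SG = 0.39 + 1.99 = 2.38 V.

V_SG = 2.38 V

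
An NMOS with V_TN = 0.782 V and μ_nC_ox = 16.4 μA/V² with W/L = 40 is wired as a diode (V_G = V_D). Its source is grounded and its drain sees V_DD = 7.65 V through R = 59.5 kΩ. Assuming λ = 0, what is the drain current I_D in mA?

I_D = 0.106 mA

With gate tied to drain, V_GS = V_DS ≥ V_GS − V_TN, so the device is in saturation.
k_n = μ_nC_ox · (W/L) = 0.656 mA/V².
KCL at the drain: ½ k_n (V_GS − V_TN)² = (V_DD − V_GS)/R.
Let x = V_GS − 0.782. Then 19.5 x² + x − 6.868 = 0, giving x = 0.568 V (positive root), so V_GS = 1.35 V.
I_D = (V_DD − V_GS)/R = (7.65 − 1.35) / 59.5 = 0.106 mA.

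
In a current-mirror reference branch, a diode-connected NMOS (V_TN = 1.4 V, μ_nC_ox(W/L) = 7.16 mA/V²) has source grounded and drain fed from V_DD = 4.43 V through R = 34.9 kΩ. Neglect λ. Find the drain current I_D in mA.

With gate tied to drain, V_GS = V_DS ≥ V_GS − V_TN, so the device is in saturation.
KCL at the drain: ½ k_n (V_GS − V_TN)² = (V_DD − V_GS)/R.
Let x = V_GS − 1.4. Then 125 x² + x − 3.03 = 0, giving x = 0.152 V (positive root), so V_GS = 1.55 V.
I_D = (V_DD − V_GS)/R = (4.43 − 1.55) / 34.9 = 0.0825 mA.

I_D = 0.0825 mA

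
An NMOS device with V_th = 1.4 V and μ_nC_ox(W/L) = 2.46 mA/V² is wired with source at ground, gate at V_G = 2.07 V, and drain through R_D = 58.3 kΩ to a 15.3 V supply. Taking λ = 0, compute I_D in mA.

I_D = 0.259 mA

V_GS = V_G = 2.07 V, so V_ov = 2.07 − 1.4 = 0.67 V.
Assume saturation: I_D = ½ k_n V_ov² = 0.5 × 2.46 × 0.67² = 0.552 mA, giving V_DS = V_DD − I_D R_D = 15.3 − 0.552 × 58.3 = -16.9 V.
But -16.9 V < V_ov = 0.67 V, so the device is actually in triode.
In triode I_D = k_n[V_ov V_DS − ½ V_DS²] and I_D = (V_DD − V_DS)/R_D. Equating: 71.7 V_DS² − 97.09 V_DS + 15.3 = 0, giving V_DS = 0.182 V (the root below V_ov).
I_D = (15.3 − 0.182) / 58.3 = 0.259 mA.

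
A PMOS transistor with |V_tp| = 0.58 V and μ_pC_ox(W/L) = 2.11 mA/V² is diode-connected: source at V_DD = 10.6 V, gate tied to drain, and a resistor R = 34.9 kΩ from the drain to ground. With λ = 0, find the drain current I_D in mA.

I_D = 0.273 mA

With gate tied to drain, V_SG = V_SD ≥ V_SG − |V_tp|, so the device is in saturation.
KCL at the drain: ½ k_p (V_SG − |V_tp|)² = (V_DD − V_SG)/R.
Let x = V_SG − 0.58. Then 36.8 x² + x − 10.02 = 0, giving x = 0.508 V (positive root), so V_SG = 1.09 V.
I_D = (V_DD − V_SG)/R = (10.6 − 1.09) / 34.9 = 0.273 mA.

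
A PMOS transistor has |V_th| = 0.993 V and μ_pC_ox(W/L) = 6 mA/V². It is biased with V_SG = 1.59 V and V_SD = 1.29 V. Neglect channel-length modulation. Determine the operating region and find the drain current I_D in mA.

V_ov = V_SG − |V_th| = 1.59 − 0.993 = 0.597 V.
Since V_SD = 1.29 V ≥ V_ov = 0.597 V, the device is in saturation.
I_D = ½ k_p V_ov² = 0.5 × 6 × 0.597² = 1.07 mA.

Saturation; I_D = 1.07 mA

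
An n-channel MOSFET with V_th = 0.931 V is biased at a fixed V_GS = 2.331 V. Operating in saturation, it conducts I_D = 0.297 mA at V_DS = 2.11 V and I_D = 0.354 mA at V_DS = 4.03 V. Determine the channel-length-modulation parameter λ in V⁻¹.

With V_GS fixed, I_D ∝ (1 + λ V_DS) in saturation, so I_D2/I_D1 = (1 + λ V_DS2)/(1 + λ V_DS1).
0.354/0.297 = 1.192 = (1 + 4.03 λ)/(1 + 2.11 λ).
Solving: λ (I_D1 V_DS2 − I_D2 V_DS1) = I_D2 − I_D1, so λ = (0.354 − 0.297) / (0.297 × 4.03 − 0.354 × 2.11) = 0.057 / 0.45 = 0.127 V⁻¹.

λ = 0.127 V⁻¹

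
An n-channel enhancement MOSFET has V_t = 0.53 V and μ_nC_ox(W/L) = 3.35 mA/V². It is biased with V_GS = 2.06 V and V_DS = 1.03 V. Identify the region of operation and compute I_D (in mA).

V_ov = V_GS − V_t = 2.06 − 0.53 = 1.53 V.
Since V_DS = 1.03 V < V_ov = 1.53 V, the device is in the triode region.
I_D = k_n [V_ov · V_DS − ½ V_DS²] = 3.35 × [1.53 × 1.03 − 0.5 × 1.03²] = 3.5 mA.

Triode; I_D = 3.50 mA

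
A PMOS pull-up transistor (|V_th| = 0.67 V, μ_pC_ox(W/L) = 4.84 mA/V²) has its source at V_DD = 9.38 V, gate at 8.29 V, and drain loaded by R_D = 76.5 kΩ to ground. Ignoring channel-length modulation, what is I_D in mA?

V_SG = V_DD − V_G = 9.38 − 8.29 = 1.09 V, so V_ov = 1.09 − 0.67 = 0.42 V.
Assume saturation: I_D = ½ k_p V_ov² = 0.5 × 4.84 × 0.42² = 0.427 mA, giving V_SD = V_DD − I_D R_D = 9.38 − 0.427 × 76.5 = -23.3 V.
But -23.3 V < V_ov = 0.42 V, so the device is actually in triode.
In triode I_D = k_p[V_ov V_SD − ½ V_SD²] and I_D = (V_DD − V_SD)/R_D. Equating: 185 V_SD² − 156.5 V_SD + 9.38 = 0, giving V_SD = 0.0649 V (the root below V_ov).
I_D = (9.38 − 0.0649) / 76.5 = 0.122 mA.

I_D = 0.122 mA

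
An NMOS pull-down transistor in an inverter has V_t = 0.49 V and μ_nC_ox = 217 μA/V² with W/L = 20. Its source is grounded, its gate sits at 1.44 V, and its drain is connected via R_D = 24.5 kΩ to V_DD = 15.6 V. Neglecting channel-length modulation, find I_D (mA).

V_GS = V_G = 1.44 V, so V_ov = 1.44 − 0.49 = 0.95 V.
k_n = μ_nC_ox · (W/L) = 4.34 mA/V².
Assume saturation: I_D = ½ k_n V_ov² = 0.5 × 4.34 × 0.95² = 1.96 mA, giving V_DS = V_DD − I_D R_D = 15.6 − 1.96 × 24.5 = -32.4 V.
But -32.4 V < V_ov = 0.95 V, so the device is actually in triode.
In triode I_D = k_n[V_ov V_DS − ½ V_DS²] and I_D = (V_DD − V_DS)/R_D. Equating: 53.2 V_DS² − 102 V_DS + 15.6 = 0, giving V_DS = 0.168 V (the root below V_ov).
I_D = (15.6 − 0.168) / 24.5 = 0.63 mA.

I_D = 0.630 mA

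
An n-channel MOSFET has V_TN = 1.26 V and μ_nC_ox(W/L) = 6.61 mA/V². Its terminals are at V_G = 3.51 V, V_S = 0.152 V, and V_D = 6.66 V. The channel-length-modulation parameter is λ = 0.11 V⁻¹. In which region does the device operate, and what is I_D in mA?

Saturation; I_D = 25.0 mA

V_GS = V_G − V_S = 3.51 − 0.152 = 3.36 V; V_DS = V_D − V_S = 6.66 − 0.152 = 6.51 V.
V_ov = V_GS − V_TN = 3.36 − 1.26 = 2.1 V.
Since V_DS = 6.51 V ≥ V_ov = 2.1 V, the device is in saturation.
I_D = ½ k_n V_ov² (1 + λ V_DS) = 0.5 × 6.61 × 2.1² × (1 + 0.11 × 6.51) = 25 mA.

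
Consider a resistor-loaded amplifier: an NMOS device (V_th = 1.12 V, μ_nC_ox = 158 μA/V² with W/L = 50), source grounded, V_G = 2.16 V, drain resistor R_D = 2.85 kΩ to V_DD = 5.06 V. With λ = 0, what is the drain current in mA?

I_D = 1.69 mA

V_GS = V_G = 2.16 V, so V_ov = 2.16 − 1.12 = 1.04 V.
k_n = μ_nC_ox · (W/L) = 7.9 mA/V².
Assume saturation: I_D = ½ k_n V_ov² = 0.5 × 7.9 × 1.04² = 4.27 mA, giving V_DS = V_DD − I_D R_D = 5.06 − 4.27 × 2.85 = -7.12 V.
But -7.12 V < V_ov = 1.04 V, so the device is actually in triode.
In triode I_D = k_n[V_ov V_DS − ½ V_DS²] and I_D = (V_DD − V_DS)/R_D. Equating: 11.3 V_DS² − 24.42 V_DS + 5.06 = 0, giving V_DS = 0.232 V (the root below V_ov).
I_D = (5.06 − 0.232) / 2.85 = 1.69 mA.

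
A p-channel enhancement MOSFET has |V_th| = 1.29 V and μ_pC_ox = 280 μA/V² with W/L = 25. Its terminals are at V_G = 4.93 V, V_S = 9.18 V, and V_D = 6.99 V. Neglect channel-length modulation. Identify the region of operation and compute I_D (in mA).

Triode; I_D = 28.6 mA

V_SG = V_S − V_G = 9.18 − 4.93 = 4.25 V; V_SD = V_S − V_D = 9.18 − 6.99 = 2.19 V.
k_p = μ_pC_ox · (W/L) = 7 mA/V².
V_ov = V_SG − |V_th| = 4.25 − 1.29 = 2.96 V.
Since V_SD = 2.19 V < V_ov = 2.96 V, the device is in the triode region.
I_D = k_p [V_ov · V_SD − ½ V_SD²] = 7 × [2.96 × 2.19 − 0.5 × 2.19²] = 28.6 mA.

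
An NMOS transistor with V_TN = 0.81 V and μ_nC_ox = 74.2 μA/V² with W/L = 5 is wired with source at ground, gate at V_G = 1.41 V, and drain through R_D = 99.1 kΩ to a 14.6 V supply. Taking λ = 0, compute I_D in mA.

V_GS = V_G = 1.41 V, so V_ov = 1.41 − 0.81 = 0.6 V.
k_n = μ_nC_ox · (W/L) = 0.371 mA/V².
Assume saturation: I_D = ½ k_n V_ov² = 0.5 × 0.371 × 0.6² = 0.0668 mA, giving V_DS = V_DD − I_D R_D = 14.6 − 0.0668 × 99.1 = 7.98 V.
V_DS = 7.98 V ≥ V_ov = 0.6 V, confirming saturation.

I_D = 0.0668 mA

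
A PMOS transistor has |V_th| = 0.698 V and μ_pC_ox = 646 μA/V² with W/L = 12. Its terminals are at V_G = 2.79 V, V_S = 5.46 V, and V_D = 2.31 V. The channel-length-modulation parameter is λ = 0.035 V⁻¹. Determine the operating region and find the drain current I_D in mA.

V_SG = V_S − V_G = 5.46 − 2.79 = 2.67 V; V_SD = V_S − V_D = 5.46 − 2.31 = 3.15 V.
k_p = μ_pC_ox · (W/L) = 7.752 mA/V².
V_ov = V_SG − |V_th| = 2.67 − 0.698 = 1.97 V.
Since V_SD = 3.15 V ≥ V_ov = 1.97 V, the device is in saturation.
I_D = ½ k_p V_ov² (1 + λ V_SD) = 0.5 × 7.752 × 1.97² × (1 + 0.035 × 3.15) = 16.7 mA.

Saturation; I_D = 16.7 mA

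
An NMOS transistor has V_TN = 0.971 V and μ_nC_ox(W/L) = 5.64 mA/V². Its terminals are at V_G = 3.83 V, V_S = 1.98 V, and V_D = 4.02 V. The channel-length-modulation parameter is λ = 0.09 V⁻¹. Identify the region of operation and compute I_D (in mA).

Saturation; I_D = 2.58 mA

V_GS = V_G − V_S = 3.83 − 1.98 = 1.85 V; V_DS = V_D − V_S = 4.02 − 1.98 = 2.04 V.
V_ov = V_GS − V_TN = 1.85 − 0.971 = 0.879 V.
Since V_DS = 2.04 V ≥ V_ov = 0.879 V, the device is in saturation.
I_D = ½ k_n V_ov² (1 + λ V_DS) = 0.5 × 5.64 × 0.879² × (1 + 0.09 × 2.04) = 2.58 mA.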